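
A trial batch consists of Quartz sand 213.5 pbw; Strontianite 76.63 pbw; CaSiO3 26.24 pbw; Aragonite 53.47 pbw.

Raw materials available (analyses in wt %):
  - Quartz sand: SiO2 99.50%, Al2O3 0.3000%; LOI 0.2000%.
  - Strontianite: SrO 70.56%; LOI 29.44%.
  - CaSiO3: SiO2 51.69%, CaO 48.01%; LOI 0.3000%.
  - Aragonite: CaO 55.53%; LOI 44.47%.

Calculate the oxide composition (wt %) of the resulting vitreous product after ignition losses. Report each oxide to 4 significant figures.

All arithmetic runs at full precision in all steps — working values are shown rounded to four significant figures at each printed step. Each reported number takes just one rounding — derived quantities are rebuilt in exact precision (yield, net glass mass, the four compositions, the totals, ignition loss) from the batch weights for 323.0 pbw of glass exactly as printed in either problem or answer.
Delivered oxide masses:
  SiO2: 213.5·0.9950 + 26.24·0.5169 = 226.0 pbw
  Al2O3: 213.5·0.003000 = 0.6405 pbw
  SrO: 76.63·0.7056 = 54.07 pbw
  CaO: 26.24·0.4801 + 53.47·0.5553 = 42.29 pbw
LOI: 213.5·0.002000 + 76.63·0.2944 + 26.24·0.003000 + 53.47·0.4447 = 46.84 pbw
Net of LOI, the glass mass = 369.8 − 46.84 = 323.0 pbw (matching Σ of the oxides)
each oxide over glass, ×100, is wt %

Glass mass = 323.0 pbw (batch 369.8 − LOI 46.84).
Composition: SiO2 69.97%, Al2O3 0.1983%, SrO 16.74%, CaO 13.09%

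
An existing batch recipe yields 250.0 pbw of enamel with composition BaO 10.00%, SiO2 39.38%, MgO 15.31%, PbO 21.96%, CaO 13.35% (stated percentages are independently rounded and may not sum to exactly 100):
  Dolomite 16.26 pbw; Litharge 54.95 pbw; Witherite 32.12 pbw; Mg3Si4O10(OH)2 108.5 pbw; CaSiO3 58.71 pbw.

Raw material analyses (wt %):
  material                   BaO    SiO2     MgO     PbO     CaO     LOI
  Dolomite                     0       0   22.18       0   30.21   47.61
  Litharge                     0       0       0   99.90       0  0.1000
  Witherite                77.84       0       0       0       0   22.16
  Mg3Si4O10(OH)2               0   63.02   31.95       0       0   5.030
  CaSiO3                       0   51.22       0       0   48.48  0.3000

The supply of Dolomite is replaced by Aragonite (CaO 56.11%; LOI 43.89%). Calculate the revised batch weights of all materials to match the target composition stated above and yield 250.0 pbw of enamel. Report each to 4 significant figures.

Revised batch per 250.0 pbw enamel:
  Aragonite: 20.76 pbw
  Litharge: 54.95 pbw
  Witherite: 32.12 pbw
  Mg3Si4O10(OH)2: 119.8 pbw
  CaSiO3: 44.81 pbw
Total batch = 272.4 pbw; LOI loss = 22.44 pbw

Each numeric step keeps exact precision end to end. Values along the way are displayed (rounded to four significant figures) at each printed step. Every reported value takes just one rounding. All derived quantities, which include ignition loss, totals, the yield, five oxide percentages, glass mass, are computed at exact precision, as set out in the problem or the answer, from the weighed amounts at 250.0 pbw of glass.
Target oxide masses per 250.0 pbw enamel:
  BaO: 10.00% × 250.0 = 25.00 pbw
  SiO2: 39.38% × 250.0 = 98.45 pbw
  MgO: 15.31% × 250.0 = 38.28 pbw
  PbO: 21.96% × 250.0 = 54.90 pbw
  CaO: 13.35% × 250.0 = 33.38 pbw
Mass-balance tally per oxide per the reported batch figures, per the basis as stated (sum by sum, the targets are met inside rounding margins):
  BaO: 32.12·0.7784 = 25.00 pbw (target 25.00 pbw)
  SiO2: 119.8·0.6302 + 44.81·0.5122 = 98.45 pbw (target 98.45 pbw)
  MgO: 119.8·0.3195 = 38.28 pbw (target 38.28 pbw)
  PbO: 54.95·0.9990 = 54.90 pbw (target 54.90 pbw)
  CaO: 20.76·0.5611 + 44.81·0.4848 = 33.37 pbw (target 33.38 pbw)
Glass-mass sanity pass: whole batch net of LOI = 250.0 pbw (the Σ of target masses is 250.0 pbw; against the stated basis, 250.0 pbw — rounding explains the deltas).
Batch grand total — Σ batch = 272.4 pbw; ignition loss, Σ(batch × LOI) = 22.44 pbw; glass ÷ batch gives a yield of 91.76%.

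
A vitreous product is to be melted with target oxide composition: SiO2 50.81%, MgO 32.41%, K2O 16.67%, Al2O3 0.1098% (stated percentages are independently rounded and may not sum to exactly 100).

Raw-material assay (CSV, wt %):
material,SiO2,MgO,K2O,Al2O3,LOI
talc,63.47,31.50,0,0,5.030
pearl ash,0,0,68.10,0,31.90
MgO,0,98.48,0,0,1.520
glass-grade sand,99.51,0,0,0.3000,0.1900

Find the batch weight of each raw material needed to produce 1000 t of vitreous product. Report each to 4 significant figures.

Batch per 1000 t vitreous product:
  talc: 226.7 t
  pearl ash: 244.8 t
  MgO: 256.6 t
  glass-grade sand: 366.0 t
Total batch = 1094 t; LOI loss = 94.09 t; yield = 91.40%

The working math keeps full precision at each step. In-progress results appear, rounded to four significant figures, alongside each step. A single rounding finalizes every reported figure; derived quantities are rebuilt from the weighed amounts on 1000 t of glass in full precision (the totals, four oxide percentages, the yield, glass mass, LOI) as written in the problem or the answer.
Target masses of each oxide per 1000 t vitreous product:
  SiO2: 50.81% × 1000 = 508.1 t
  MgO: 32.41% × 1000 = 324.1 t
  K2O: 16.67% × 1000 = 166.7 t
  Al2O3: 0.1098% × 1000 = 1.098 t
Mass-balance tally per oxide from the weights as reported, at the basis given (every target is met by its sum inside rounding margins):
  SiO2: 226.7·0.6347 + 366.0·0.9951 = 508.1 t (target 508.1 t)
  MgO: 226.7·0.3150 + 256.6·0.9848 = 324.1 t (target 324.1 t)
  K2O: 244.8·0.6810 = 166.7 t (target 166.7 t)
  Al2O3: 366.0·0.003000 = 1.098 t (target 1.098 t)
Glass mass check: the batch minus its LOI: 1000 t (the Σ of target masses is 1000 t; against the stated basis, 1000 t — deltas are rounding alone).
Adding the batch up: Σ batch = 1094 t; loss to ignition Σ batch·LOI = 94.09 t; yield: glass divided by total = 91.40%.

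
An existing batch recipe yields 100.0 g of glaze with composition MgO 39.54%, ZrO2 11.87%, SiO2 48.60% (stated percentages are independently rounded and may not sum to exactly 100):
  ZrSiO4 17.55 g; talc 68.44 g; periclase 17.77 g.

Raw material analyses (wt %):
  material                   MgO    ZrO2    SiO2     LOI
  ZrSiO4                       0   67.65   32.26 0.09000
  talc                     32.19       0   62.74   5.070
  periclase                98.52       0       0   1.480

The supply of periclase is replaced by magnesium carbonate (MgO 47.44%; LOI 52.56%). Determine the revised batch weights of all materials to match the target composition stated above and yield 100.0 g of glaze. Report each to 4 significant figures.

The working math carries exact precision through the solve — in-progress results are printed rounded to four significant figures at each printed step — every reported number is rounded a single time. Derived quantities, including ignition loss, yield, three oxide percentages, glass mass, totals, are carried from the batch weights on 100.0 g of glass in full float precision, exactly as printed in the problem or answer text.
Target oxide masses per 100.0 g glaze:
  MgO: 39.54% × 100.0 = 39.54 g
  ZrO2: 11.87% × 100.0 = 11.87 g
  SiO2: 48.60% × 100.0 = 48.60 g
Sums-versus-targets review with the batch weights as given, relative to the basis at hand (each sum matches its target mass exact up to rounding of places):
  MgO: 68.44·0.3219 + 36.91·0.4744 = 39.54 g (target 39.54 g)
  ZrO2: 17.55·0.6765 = 11.87 g (target 11.87 g)
  SiO2: 17.55·0.3226 + 68.44·0.6274 = 48.60 g (target 48.60 g)
Glass-mass closure: total batch − LOI = 100.0 g (targets for the oxides total 100.0 g; with the basis standing at 100.0 g — gaps are rounding artifacts).
Batch grand total — Σ batch = 122.9 g; ignition loss, Σ(batch × LOI) = 22.89 g; glass ÷ batch gives a yield of 81.38%.

Revised batch per 100.0 g glaze:
  ZrSiO4: 17.55 g
  talc: 68.44 g
  magnesium carbonate: 36.91 g
Total batch = 122.9 g; LOI loss = 22.89 g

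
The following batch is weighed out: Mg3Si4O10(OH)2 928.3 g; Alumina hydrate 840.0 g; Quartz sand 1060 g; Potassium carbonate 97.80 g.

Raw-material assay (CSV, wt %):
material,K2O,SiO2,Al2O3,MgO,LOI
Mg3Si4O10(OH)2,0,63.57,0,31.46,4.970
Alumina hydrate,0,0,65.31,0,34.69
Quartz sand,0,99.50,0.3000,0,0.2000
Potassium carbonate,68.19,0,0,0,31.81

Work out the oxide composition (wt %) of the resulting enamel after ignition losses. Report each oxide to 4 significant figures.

Glass mass = 2555 g (batch 2926 − LOI 370.8).
Composition: K2O 2.610%, SiO2 64.37%, Al2O3 21.59%, MgO 11.43%

Mid-chain values appear, with 4-significant-figure rounding, alongside each step — the whole derivation keeps full float precision from start to finish; each reported result is rounded once only; all derived quantities (glass mass, the totals, ignition loss, the four compositions, yield) are re-derived from the batch weights for 2555 g of glass at full float precision, as they appear in either problem or answer.
Oxide-by-oxide delivered mass:
  K2O: 97.80·0.6819 = 66.69 g
  SiO2: 928.3·0.6357 + 1060·0.9950 = 1645 g
  Al2O3: 840.0·0.6531 + 1060·0.003000 = 551.8 g
  MgO: 928.3·0.3146 = 292.0 g
LOI: 928.3·0.04970 + 840.0·0.3469 + 1060·0.002000 + 97.80·0.3181 = 370.8 g
batch − LOI leaves glass = 2926 − 370.8 = 2555 g (matching Σ of the oxides)
oxide / glass × 100 gives the wt %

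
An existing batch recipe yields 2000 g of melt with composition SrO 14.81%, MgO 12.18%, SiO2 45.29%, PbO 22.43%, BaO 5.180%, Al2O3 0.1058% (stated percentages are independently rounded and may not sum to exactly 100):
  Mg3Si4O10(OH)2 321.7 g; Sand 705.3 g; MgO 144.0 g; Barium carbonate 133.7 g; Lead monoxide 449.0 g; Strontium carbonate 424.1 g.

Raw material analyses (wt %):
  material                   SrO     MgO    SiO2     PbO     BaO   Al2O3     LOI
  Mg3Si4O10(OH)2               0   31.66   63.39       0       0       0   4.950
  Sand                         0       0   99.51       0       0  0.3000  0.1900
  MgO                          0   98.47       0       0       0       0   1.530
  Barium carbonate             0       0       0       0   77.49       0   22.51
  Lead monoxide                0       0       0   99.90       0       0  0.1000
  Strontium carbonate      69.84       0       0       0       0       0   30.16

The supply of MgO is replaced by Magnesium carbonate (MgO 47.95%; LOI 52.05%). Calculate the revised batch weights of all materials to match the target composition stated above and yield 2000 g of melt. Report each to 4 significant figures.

Revised batch per 2000 g melt:
  Mg3Si4O10(OH)2: 321.7 g
  Sand: 705.3 g
  Magnesium carbonate: 295.6 g
  Barium carbonate: 133.7 g
  Lead monoxide: 449.0 g
  Strontium carbonate: 424.1 g
Total batch = 2329 g; LOI loss = 329.6 g

In-progress results appear rounded to 4 significant figures across the worked steps — all internal work keeps full float precision throughout; every reported number undergoes a single rounding — the derived quantities are computed at full float precision (yield, the totals, the six compositions, glass mass, ignition loss) from the batch weights per 2000 g of glass as given in problem or answer.
Target oxide masses per 2000 g melt:
  SrO: 14.81% × 2000 = 296.2 g
  MgO: 12.18% × 2000 = 243.6 g
  SiO2: 45.29% × 2000 = 905.8 g
  PbO: 22.43% × 2000 = 448.6 g
  BaO: 5.180% × 2000 = 103.6 g
  Al2O3: 0.1058% × 2000 = 2.116 g
Per-oxide balance check using the reported weights, relative to the basis at hand (target by target, the sums agree within answer rounding):
  SrO: 424.1·0.6984 = 296.2 g (target 296.2 g)
  MgO: 321.7·0.3166 + 295.6·0.4795 = 243.6 g (target 243.6 g)
  SiO2: 321.7·0.6339 + 705.3·0.9951 = 905.8 g (target 905.8 g)
  PbO: 449.0·0.9990 = 448.6 g (target 448.6 g)
  BaO: 133.7·0.7749 = 103.6 g (target 103.6 g)
  Al2O3: 705.3·0.003000 = 2.116 g (target 2.116 g)
The glass-mass cross-check: the batch minus its LOI: 2000 g (the targets, summed, come to 2000 g; the stated basis being 2000 g — rounding explains the deltas).
Adding the batch up: Σ batch = 2329 g; Σ batch·LOI gives LOI loss = 329.6 g; the yield ratio, glass ÷ batch: 85.85%.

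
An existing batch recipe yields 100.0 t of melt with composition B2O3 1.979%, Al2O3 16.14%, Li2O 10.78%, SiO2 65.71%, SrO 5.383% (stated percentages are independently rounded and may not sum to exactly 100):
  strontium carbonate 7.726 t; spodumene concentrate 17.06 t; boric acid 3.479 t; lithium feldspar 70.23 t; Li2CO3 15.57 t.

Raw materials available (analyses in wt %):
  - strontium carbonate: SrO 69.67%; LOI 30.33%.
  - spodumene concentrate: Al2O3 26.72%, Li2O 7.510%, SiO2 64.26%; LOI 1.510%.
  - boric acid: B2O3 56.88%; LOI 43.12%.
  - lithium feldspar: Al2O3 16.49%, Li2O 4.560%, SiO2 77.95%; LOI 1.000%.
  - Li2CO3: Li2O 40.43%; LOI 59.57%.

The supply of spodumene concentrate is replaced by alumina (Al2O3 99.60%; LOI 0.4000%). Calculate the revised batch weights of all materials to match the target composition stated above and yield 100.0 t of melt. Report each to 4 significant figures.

Exact precision is maintained at all times — working values are printed, rounded to 4 significant figures, across the worked steps. A single rounding completes each reported number — all derived quantities, including totals, ignition loss, the five compositions, yield, net glass mass, are re-derived from the batch weights per 100.0 t of glass in exact precision exactly as shown in question or answer.
Oxide-by-oxide targets in 100.0 t melt:
  B2O3: 1.979% × 100.0 = 1.979 t
  Al2O3: 16.14% × 100.0 = 16.14 t
  Li2O: 10.78% × 100.0 = 10.78 t
  SiO2: 65.71% × 100.0 = 65.71 t
  SrO: 5.383% × 100.0 = 5.383 t
Mass-balance tally per oxide with the batch weights as given, at the basis given (every target is met by its sum up to rounding of the answer):
  B2O3: 3.479·0.5688 = 1.979 t (target 1.979 t)
  Al2O3: 2.248·0.9960 + 84.30·0.1649 = 16.14 t (target 16.14 t)
  Li2O: 84.30·0.04560 + 17.16·0.4043 = 10.78 t (target 10.78 t)
  SiO2: 84.30·0.7795 = 65.71 t (target 65.71 t)
  SrO: 7.726·0.6967 = 5.383 t (target 5.383 t)
Mass balance on the glass: total batch − LOI = 100.0 t (oxide target masses add up to 99.99 t; with the basis standing at 100.0 t — deltas are rounding alone).
Summing the batch: Σ batch = 114.9 t; the LOI term Σ batch·LOI equals 14.92 t; yield: glass divided by total = 87.02%.

Revised batch per 100.0 t melt:
  strontium carbonate: 7.726 t
  alumina: 2.248 t
  boric acid: 3.479 t
  lithium feldspar: 84.30 t
  Li2CO3: 17.16 t
Total batch = 114.9 t; LOI loss = 14.92 t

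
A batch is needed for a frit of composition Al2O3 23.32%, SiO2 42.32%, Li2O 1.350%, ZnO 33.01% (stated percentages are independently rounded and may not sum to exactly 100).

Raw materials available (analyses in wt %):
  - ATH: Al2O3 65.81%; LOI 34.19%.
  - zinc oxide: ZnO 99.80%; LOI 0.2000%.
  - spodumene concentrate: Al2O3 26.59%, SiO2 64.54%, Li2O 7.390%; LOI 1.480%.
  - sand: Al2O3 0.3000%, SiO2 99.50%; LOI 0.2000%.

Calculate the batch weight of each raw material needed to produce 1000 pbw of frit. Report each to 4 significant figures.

Values along the way are printed rounded to 4 significant figures on the page. All internal work runs at full float precision throughout. A single rounding produces every reported value — the derived quantities, which include the yield, totals, LOI, the four compositions, glass mass, are re-derived at exact precision, as they appear in problem or answer, from the batch weights on 1000 pbw of glass.
Target oxide masses per 1000 pbw frit:
  Al2O3: 23.32% × 1000 = 233.2 pbw
  SiO2: 42.32% × 1000 = 423.2 pbw
  Li2O: 1.350% × 1000 = 13.50 pbw
  ZnO: 33.01% × 1000 = 330.1 pbw
Per-oxide balance check using the reported weights, at the basis given (sums match the target masses inside rounding margins):
  Al2O3: 279.1·0.6581 + 182.7·0.2659 + 306.8·0.003000 = 233.2 pbw (target 233.2 pbw)
  SiO2: 182.7·0.6454 + 306.8·0.9950 = 423.2 pbw (target 423.2 pbw)
  Li2O: 182.7·0.07390 = 13.50 pbw (target 13.50 pbw)
  ZnO: 330.8·0.9980 = 330.1 pbw (target 330.1 pbw)
Consistency of the glass mass: batch Σ − ignition loss = 1000 pbw (oxide target masses add up to 1000 pbw; with the basis standing at 1000 pbw — deltas are rounding alone).
Batch grand total — Σ batch = 1099 pbw; LOI removed, Σ of batch·LOI: 99.40 pbw; yield: glass divided by total = 90.96%.

Batch per 1000 pbw frit:
  ATH: 279.1 pbw
  zinc oxide: 330.8 pbw
  spodumene concentrate: 182.7 pbw
  sand: 306.8 pbw
Total batch = 1099 pbw; LOI loss = 99.40 pbw; yield = 90.96%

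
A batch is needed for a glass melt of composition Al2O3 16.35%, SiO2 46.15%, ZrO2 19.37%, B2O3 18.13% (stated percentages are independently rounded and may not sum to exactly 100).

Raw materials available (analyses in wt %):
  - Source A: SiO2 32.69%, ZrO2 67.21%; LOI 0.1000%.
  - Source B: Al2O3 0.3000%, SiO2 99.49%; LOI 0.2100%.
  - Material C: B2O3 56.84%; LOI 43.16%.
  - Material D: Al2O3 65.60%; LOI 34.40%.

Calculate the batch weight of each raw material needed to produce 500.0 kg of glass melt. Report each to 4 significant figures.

Batch per 500.0 kg glass melt:
  Source A: 144.1 kg
  Source B: 184.6 kg
  Material C: 159.5 kg
  Material D: 123.8 kg
Total batch = 612.0 kg; LOI loss = 112.0 kg; yield = 81.71%

All arithmetic keeps full float precision through the solve — in-progress results are printed rounded to four significant figures — each reported result is rounded exactly once. Derived quantities are rebuilt using the weight values for 500.0 kg of glass at exact precision (the totals, the yield, glass mass, the four compositions, ignition loss) exactly as shown in problem or answer.
Target oxide masses per 500.0 kg glass melt:
  Al2O3: 16.35% × 500.0 = 81.75 kg
  SiO2: 46.15% × 500.0 = 230.8 kg
  ZrO2: 19.37% × 500.0 = 96.85 kg
  B2O3: 18.13% × 500.0 = 90.65 kg
Oxide-by-oxide audit applying the batch weights above, for the quoted basis mass (each sum matches its target mass given rounding of the digits):
  Al2O3: 184.6·0.003000 + 123.8·0.6560 = 81.77 kg (target 81.75 kg)
  SiO2: 144.1·0.3269 + 184.6·0.9949 = 230.8 kg (target 230.8 kg)
  ZrO2: 144.1·0.6721 = 96.85 kg (target 96.85 kg)
  B2O3: 159.5·0.5684 = 90.66 kg (target 90.65 kg)
Auditing the glass mass value: the batch minus its LOI: 500.0 kg (summing oxide targets gives 500.0 kg; against the stated basis, 500.0 kg — differing by rounding only).
Summing the batch: Σ batch = 612.0 kg; LOI removed, Σ of batch·LOI: 112.0 kg; as yield: glass ÷ batch → 81.71%.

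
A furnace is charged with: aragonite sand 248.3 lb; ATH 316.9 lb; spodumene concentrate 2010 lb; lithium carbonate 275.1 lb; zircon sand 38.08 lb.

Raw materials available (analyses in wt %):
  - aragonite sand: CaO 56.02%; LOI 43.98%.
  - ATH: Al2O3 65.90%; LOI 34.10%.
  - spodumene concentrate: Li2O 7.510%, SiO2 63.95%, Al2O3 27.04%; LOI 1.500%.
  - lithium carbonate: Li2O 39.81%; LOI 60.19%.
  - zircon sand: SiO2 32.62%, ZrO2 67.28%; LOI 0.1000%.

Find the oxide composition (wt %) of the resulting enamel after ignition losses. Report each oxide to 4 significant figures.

Glass mass = 2475 lb (batch 2888 − LOI 413.0).
Composition: Li2O 10.52%, SiO2 52.43%, ZrO2 1.035%, Al2O3 30.39%, CaO 5.619%

The working math keeps full float precision in every operation; values along the way are displayed rounded to four significant figures alongside each step — every reported number takes just one rounding — all derived quantities, including the five compositions, LOI, the yield, net glass mass, the totals, are carried using the weight values per 2475 lb of glass in exact precision as given in question or answer.
Oxide-by-oxide delivered mass:
  Li2O: 2010·0.07510 + 275.1·0.3981 = 260.5 lb
  SiO2: 2010·0.6395 + 38.08·0.3262 = 1298 lb
  ZrO2: 38.08·0.6728 = 25.62 lb
  Al2O3: 316.9·0.6590 + 2010·0.2704 = 752.3 lb
  CaO: 248.3·0.5602 = 139.1 lb
LOI: 248.3·0.4398 + 316.9·0.3410 + 2010·0.01500 + 275.1·0.6019 + 38.08·0.001000 = 413.0 lb
Resulting glass, batch − LOI: 2888 − 413.0 = 2475 lb (the oxide masses sum to this)
wt % = oxide mass / glass mass × 100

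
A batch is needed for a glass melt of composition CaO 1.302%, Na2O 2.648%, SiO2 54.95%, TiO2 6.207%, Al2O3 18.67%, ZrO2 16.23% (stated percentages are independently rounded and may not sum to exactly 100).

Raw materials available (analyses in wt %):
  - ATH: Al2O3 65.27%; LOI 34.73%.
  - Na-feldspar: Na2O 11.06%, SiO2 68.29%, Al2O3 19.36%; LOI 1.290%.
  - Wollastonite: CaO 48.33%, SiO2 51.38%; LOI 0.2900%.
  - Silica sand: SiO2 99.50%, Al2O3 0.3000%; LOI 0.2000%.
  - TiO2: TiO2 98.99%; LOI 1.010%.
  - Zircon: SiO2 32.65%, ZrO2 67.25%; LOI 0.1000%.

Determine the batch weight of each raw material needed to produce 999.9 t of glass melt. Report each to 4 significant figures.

Rounding to four significant digits extends to every mid-chain value as shown. All internal work carries full precision through every step; every reported figure carries a single rounding — all derived quantities, including totals, the yield, net glass mass, LOI, six oxide percentages, are recomputed starting from the weights on 999.9 t of glass at full precision, exactly as printed in either problem or answer.
Target oxide masses per 999.9 t glass melt:
  CaO: 1.302% × 999.9 = 13.02 t
  Na2O: 2.648% × 999.9 = 26.48 t
  SiO2: 54.95% × 999.9 = 549.4 t
  TiO2: 6.207% × 999.9 = 62.06 t
  Al2O3: 18.67% × 999.9 = 186.7 t
  ZrO2: 16.23% × 999.9 = 162.3 t
Mass-balance tally per oxide using the reported weights, against the basis in use (oxide sums agree with the targets up to rounding of the answer):
  CaO: 26.94·0.4833 = 13.02 t (target 13.02 t)
  Na2O: 239.4·0.1106 = 26.48 t (target 26.48 t)
  SiO2: 239.4·0.6829 + 26.94·0.5138 + 294.8·0.9950 + 241.3·0.3265 = 549.4 t (target 549.4 t)
  TiO2: 62.70·0.9899 = 62.07 t (target 62.06 t)
  Al2O3: 213.7·0.6527 + 239.4·0.1936 + 294.8·0.003000 = 186.7 t (target 186.7 t)
  ZrO2: 241.3·0.6725 = 162.3 t (target 162.3 t)
Mass balance on the glass: Σ batch − LOI loss = 1000 t (per-oxide target masses sum to 1000 t; the stated basis being 999.9 t — differing by rounding only).
Adding the batch up: Σ batch = 1079 t; LOI removed, Σ of batch·LOI: 78.85 t; yield: glass divided by total = 92.69%.

Batch per 999.9 t glass melt:
  ATH: 213.7 t
  Na-feldspar: 239.4 t
  Wollastonite: 26.94 t
  Silica sand: 294.8 t
  TiO2: 62.70 t
  Zircon: 241.3 t
Total batch = 1079 t; LOI loss = 78.85 t; yield = 92.69%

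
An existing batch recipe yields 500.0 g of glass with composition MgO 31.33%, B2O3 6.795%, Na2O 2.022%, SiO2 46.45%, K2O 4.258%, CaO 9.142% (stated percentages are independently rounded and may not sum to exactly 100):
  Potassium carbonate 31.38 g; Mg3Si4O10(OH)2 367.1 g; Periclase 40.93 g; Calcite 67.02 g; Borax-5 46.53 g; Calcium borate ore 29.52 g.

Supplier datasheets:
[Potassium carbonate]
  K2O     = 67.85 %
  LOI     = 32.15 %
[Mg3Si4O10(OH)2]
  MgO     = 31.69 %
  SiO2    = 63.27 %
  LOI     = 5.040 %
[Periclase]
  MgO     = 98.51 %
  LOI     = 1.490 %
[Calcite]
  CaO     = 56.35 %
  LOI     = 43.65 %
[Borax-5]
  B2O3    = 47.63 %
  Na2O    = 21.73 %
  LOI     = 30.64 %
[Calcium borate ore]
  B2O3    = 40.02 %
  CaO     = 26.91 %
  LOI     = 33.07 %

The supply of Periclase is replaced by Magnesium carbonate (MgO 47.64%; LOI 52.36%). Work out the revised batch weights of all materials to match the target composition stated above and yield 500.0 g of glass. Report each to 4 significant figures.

Revised batch per 500.0 g glass:
  Potassium carbonate: 31.38 g
  Mg3Si4O10(OH)2: 367.1 g
  Magnesium carbonate: 84.64 g
  Calcite: 67.02 g
  Borax-5: 46.53 g
  Calcium borate ore: 29.52 g
Total batch = 626.2 g; LOI loss = 126.2 g

The whole derivation carries exact precision in every operation; values along the way appear, with 4-significant-digit rounding, alongside each step. Every reported value takes just one rounding — all derived quantities, which include net glass mass, totals, ignition loss, six oxide percentages, the yield, are recomputed at full float precision, as they appear in the question or the answer, starting from the weights on 500.0 g of glass.
Per-oxide target masses for 500.0 g glass:
  MgO: 31.33% × 500.0 = 156.6 g
  B2O3: 6.795% × 500.0 = 33.98 g
  Na2O: 2.022% × 500.0 = 10.11 g
  SiO2: 46.45% × 500.0 = 232.2 g
  K2O: 4.258% × 500.0 = 21.29 g
  CaO: 9.142% × 500.0 = 45.71 g
Mass-balance tally per oxide from the weights as reported, on the stated basis (sums match the target masses modulo rounding of the values):
  MgO: 367.1·0.3169 + 84.64·0.4764 = 156.7 g (target 156.6 g)
  B2O3: 46.53·0.4763 + 29.52·0.4002 = 33.98 g (target 33.98 g)
  Na2O: 46.53·0.2173 = 10.11 g (target 10.11 g)
  SiO2: 367.1·0.6327 = 232.3 g (target 232.2 g)
  K2O: 31.38·0.6785 = 21.29 g (target 21.29 g)
  CaO: 67.02·0.5635 + 29.52·0.2691 = 45.71 g (target 45.71 g)
Glass-mass closure: whole batch net of LOI = 500.0 g (the targets, summed, come to 500.0 g; the stated basis being 500.0 g — any gap is answer rounding).
Whole-batch sum: Σ batch = 626.2 g; Σ batch·LOI gives LOI loss = 126.2 g; yield, glass over the total, = 79.85%.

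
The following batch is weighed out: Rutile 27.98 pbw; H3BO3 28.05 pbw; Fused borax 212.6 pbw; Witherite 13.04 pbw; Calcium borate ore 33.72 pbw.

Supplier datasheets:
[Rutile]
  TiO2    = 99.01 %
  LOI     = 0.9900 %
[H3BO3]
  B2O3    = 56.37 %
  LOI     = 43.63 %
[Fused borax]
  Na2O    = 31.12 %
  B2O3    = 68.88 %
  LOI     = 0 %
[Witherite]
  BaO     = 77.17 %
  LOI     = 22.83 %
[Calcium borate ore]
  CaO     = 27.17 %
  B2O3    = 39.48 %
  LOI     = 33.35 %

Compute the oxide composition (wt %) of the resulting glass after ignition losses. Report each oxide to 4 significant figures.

Glass mass = 288.7 pbw (batch 315.4 − LOI 26.74).
Composition: TiO2 9.597%, Na2O 22.92%, BaO 3.486%, CaO 3.174%, B2O3 60.82%

The working math carries full precision in all steps — in-progress results are displayed (rounded to 4 significant digits) when written out; a single rounding completes each reported result; all derived quantities (ignition loss, totals, yield, the five compositions, net glass mass) are rebuilt using the weight values per 288.7 pbw of glass at full precision exactly as shown in the question or the answer.
Delivered oxide masses:
  TiO2: 27.98·0.9901 = 27.70 pbw
  Na2O: 212.6·0.3112 = 66.16 pbw
  BaO: 13.04·0.7717 = 10.06 pbw
  CaO: 33.72·0.2717 = 9.162 pbw
  B2O3: 28.05·0.5637 + 212.6·0.6888 + 33.72·0.3948 = 175.6 pbw
LOI: 27.98·0.009900 + 28.05·0.4363 + 13.04·0.2283 + 33.72·0.3335 = 26.74 pbw
Net of LOI, the glass mass = 315.4 − 26.74 = 288.7 pbw (= Σ oxide masses)
wt % = 100 × oxide mass / glass mass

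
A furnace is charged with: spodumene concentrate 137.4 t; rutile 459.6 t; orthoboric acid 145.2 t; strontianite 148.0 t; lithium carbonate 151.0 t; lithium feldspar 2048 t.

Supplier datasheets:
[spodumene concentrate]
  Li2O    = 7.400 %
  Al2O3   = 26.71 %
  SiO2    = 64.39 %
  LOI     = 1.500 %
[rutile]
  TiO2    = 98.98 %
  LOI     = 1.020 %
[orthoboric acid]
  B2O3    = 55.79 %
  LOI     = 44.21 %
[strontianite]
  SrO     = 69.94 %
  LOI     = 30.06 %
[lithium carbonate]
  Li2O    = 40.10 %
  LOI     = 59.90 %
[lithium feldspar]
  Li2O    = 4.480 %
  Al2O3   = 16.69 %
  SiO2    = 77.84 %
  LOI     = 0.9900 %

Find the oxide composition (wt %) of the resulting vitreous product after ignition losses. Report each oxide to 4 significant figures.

All arithmetic holds full float precision at each step; in-progress results are displayed (rounded to 4 significant digits) at each printed step. Each reported value is rounded only once — derived quantities are re-derived starting from the weights at 2863 t of glass in exact precision (glass mass, yield, ignition loss, totals, six oxide percentages), precisely as stated by the problem or the answer.
Delivered oxide masses:
  SrO: 148.0·0.6994 = 103.5 t
  Li2O: 137.4·0.07400 + 151.0·0.4010 + 2048·0.04480 = 162.5 t
  B2O3: 145.2·0.5579 = 81.01 t
  Al2O3: 137.4·0.2671 + 2048·0.1669 = 378.5 t
  SiO2: 137.4·0.6439 + 2048·0.7784 = 1683 t
  TiO2: 459.6·0.9898 = 454.9 t
LOI: 137.4·0.01500 + 459.6·0.01020 + 145.2·0.4421 + 148.0·0.3006 + 151.0·0.5990 + 2048·0.009900 = 226.2 t
Glass = total batch minus LOI = 3089 − 226.2 = 2863 t (the oxide masses sum to this)
each wt % is 100 × oxide ÷ glass

Glass mass = 2863 t (batch 3089 − LOI 226.2).
Composition: SrO 3.615%, Li2O 5.675%, B2O3 2.829%, Al2O3 13.22%, SiO2 58.77%, TiO2 15.89%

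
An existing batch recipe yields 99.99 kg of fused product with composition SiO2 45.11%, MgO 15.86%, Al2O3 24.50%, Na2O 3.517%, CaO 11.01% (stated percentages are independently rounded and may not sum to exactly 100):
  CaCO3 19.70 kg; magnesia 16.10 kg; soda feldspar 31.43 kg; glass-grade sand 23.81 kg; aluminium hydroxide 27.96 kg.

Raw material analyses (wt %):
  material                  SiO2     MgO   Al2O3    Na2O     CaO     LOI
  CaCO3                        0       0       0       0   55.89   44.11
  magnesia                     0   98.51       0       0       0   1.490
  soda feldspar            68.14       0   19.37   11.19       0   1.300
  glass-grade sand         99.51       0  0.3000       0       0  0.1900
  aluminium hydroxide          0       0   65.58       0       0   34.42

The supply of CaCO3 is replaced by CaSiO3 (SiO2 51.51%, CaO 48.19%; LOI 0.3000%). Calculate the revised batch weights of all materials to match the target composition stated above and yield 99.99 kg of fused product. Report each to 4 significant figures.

Revised batch per 99.99 kg fused product:
  CaSiO3: 22.84 kg
  magnesia: 16.10 kg
  soda feldspar: 31.43 kg
  glass-grade sand: 11.98 kg
  aluminium hydroxide: 28.02 kg
Total batch = 110.4 kg; LOI loss = 10.38 kg

Rounding to 4 significant figures applies to each mid-chain value as shown. The whole derivation keeps exact precision end to end — each reported figure is rounded only once. All derived quantities, which include totals, five oxide percentages, glass mass, ignition loss, the yield, are recomputed at full precision, as quoted within problem or answer, from the batch weights at 99.99 kg of glass.
Oxide mass targets, per 99.99 kg fused product:
  SiO2: 45.11% × 99.99 = 45.11 kg
  MgO: 15.86% × 99.99 = 15.86 kg
  Al2O3: 24.50% × 99.99 = 24.50 kg
  Na2O: 3.517% × 99.99 = 3.517 kg
  CaO: 11.01% × 99.99 = 11.01 kg
Sums-versus-targets review given the weights on record, for the quoted basis mass (delivered sums recover each target net of answer rounding effects):
  SiO2: 22.84·0.5151 + 31.43·0.6814 + 11.98·0.9951 = 45.10 kg (target 45.11 kg)
  MgO: 16.10·0.9851 = 15.86 kg (target 15.86 kg)
  Al2O3: 31.43·0.1937 + 11.98·0.003000 + 28.02·0.6558 = 24.50 kg (target 24.50 kg)
  Na2O: 31.43·0.1119 = 3.517 kg (target 3.517 kg)
  CaO: 22.84·0.4819 = 11.01 kg (target 11.01 kg)
Glass-mass bookkeeping: batch total minus LOI = 99.99 kg (the targets, summed, come to 99.99 kg; versus the stated basis of 99.99 kg — a pure rounding effect).
Total batch = Σ batch = 110.4 kg; LOI loss = Σ batch·LOI = 10.38 kg; yield: glass divided by total = 90.59%.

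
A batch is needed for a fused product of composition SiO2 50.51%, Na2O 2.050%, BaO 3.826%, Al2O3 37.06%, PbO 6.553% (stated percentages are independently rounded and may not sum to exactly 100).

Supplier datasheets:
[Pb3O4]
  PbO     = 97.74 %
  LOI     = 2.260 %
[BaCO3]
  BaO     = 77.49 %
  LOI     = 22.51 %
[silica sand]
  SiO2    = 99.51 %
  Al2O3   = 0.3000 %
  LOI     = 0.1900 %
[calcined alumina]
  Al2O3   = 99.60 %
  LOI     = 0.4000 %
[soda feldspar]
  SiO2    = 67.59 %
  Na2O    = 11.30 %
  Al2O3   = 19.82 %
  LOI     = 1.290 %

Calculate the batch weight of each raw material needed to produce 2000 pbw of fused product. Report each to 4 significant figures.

Batch per 2000 pbw fused product:
  Pb3O4: 134.1 pbw
  BaCO3: 98.75 pbw
  silica sand: 768.7 pbw
  calcined alumina: 669.7 pbw
  soda feldspar: 362.8 pbw
Total batch = 2034 pbw; LOI loss = 34.08 pbw; yield = 98.32%

The working math holds full precision from first step to last — in-progress results are shown rounded to 4 significant digits on the page — each reported result includes exactly one rounding; the derived quantities, which include ignition loss, the yield, glass mass, totals, five oxide percentages, are computed in exact precision, exactly as shown in the problem or answer text, using the weight values on 2000 pbw of glass.
Oxide mass targets, per 2000 pbw fused product:
  SiO2: 50.51% × 2000 = 1010 pbw
  Na2O: 2.050% × 2000 = 41.00 pbw
  BaO: 3.826% × 2000 = 76.52 pbw
  Al2O3: 37.06% × 2000 = 741.2 pbw
  PbO: 6.553% × 2000 = 131.1 pbw
Verifying the oxide balance from the weights as reported, against the basis in use (oxide sums agree with the targets within answer rounding):
  SiO2: 768.7·0.9951 + 362.8·0.6759 = 1010 pbw (target 1010 pbw)
  Na2O: 362.8·0.1130 = 41.00 pbw (target 41.00 pbw)
  BaO: 98.75·0.7749 = 76.52 pbw (target 76.52 pbw)
  Al2O3: 768.7·0.003000 + 669.7·0.9960 + 362.8·0.1982 = 741.2 pbw (target 741.2 pbw)
  PbO: 134.1·0.9774 = 131.1 pbw (target 131.1 pbw)
Mass balance on the glass: total charge less LOI = 2000 pbw (oxide target masses add up to 2000 pbw; basis as stated: 2000 pbw — deltas are rounding alone).
Total batch = Σ batch = 2034 pbw; Σ batch·LOI gives LOI loss = 34.08 pbw; the yield ratio, glass ÷ batch: 98.32%.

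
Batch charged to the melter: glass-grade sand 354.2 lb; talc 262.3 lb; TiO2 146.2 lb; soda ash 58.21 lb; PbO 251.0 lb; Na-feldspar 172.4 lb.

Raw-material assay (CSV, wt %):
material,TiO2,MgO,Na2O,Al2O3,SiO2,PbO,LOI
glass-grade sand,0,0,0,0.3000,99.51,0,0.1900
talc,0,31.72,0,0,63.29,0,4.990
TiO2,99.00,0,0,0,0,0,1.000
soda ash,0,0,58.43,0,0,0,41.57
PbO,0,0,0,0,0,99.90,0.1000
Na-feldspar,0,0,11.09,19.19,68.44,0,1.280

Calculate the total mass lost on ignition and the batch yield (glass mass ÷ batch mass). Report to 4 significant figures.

All arithmetic keeps full float precision in every operation. Values along the way are printed with 4-significant-figure rounding in the working — every reported result is rounded just once; derived quantities are carried in exact precision (ignition loss, glass mass, six oxide percentages, yield, the totals) from the batch weights on 1202 lb of glass, as written in either problem or answer.
Each material's LOI contribution:
  glass-grade sand: 354.2 × 0.001900 = 0.6730 lb
  talc: 262.3 × 0.04990 = 13.09 lb
  TiO2: 146.2 × 0.01000 = 1.462 lb
  soda ash: 58.21 × 0.4157 = 24.20 lb
  PbO: 251.0 × 0.001000 = 0.2510 lb
  Na-feldspar: 172.4 × 0.01280 = 2.207 lb
Total LOI = 41.88 lb
Glass = batch − LOI = 1244 − 41.88 = 1202 lb

LOI loss = 41.88 lb; glass = 1202 lb; yield = 96.63%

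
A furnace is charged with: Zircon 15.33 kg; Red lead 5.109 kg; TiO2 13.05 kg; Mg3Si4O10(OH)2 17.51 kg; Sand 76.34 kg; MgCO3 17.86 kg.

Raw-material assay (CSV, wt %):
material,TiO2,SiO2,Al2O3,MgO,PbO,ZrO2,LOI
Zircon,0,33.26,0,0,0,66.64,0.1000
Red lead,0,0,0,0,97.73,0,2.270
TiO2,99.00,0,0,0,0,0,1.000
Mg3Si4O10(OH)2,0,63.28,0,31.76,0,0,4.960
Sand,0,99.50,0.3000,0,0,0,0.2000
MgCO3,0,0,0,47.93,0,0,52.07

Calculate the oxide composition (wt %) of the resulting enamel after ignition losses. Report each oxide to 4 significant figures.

Glass mass = 134.6 kg (batch 145.2 − LOI 10.58).
Composition: TiO2 9.597%, SiO2 68.44%, Al2O3 0.1701%, MgO 10.49%, PbO 3.709%, ZrO2 7.589%

Values along the way are displayed, rounded to four significant figures, as written — each numeric step runs at exact precision in all steps. A single rounding finalizes each reported number; the derived quantities are computed using the weight values per 134.6 kg of glass in exact precision (yield, net glass mass, six oxide percentages, totals, LOI) as set out in the problem or the answer.
Delivered oxide masses:
  TiO2: 13.05·0.9900 = 12.92 kg
  SiO2: 15.33·0.3326 + 17.51·0.6328 + 76.34·0.9950 = 92.14 kg
  Al2O3: 76.34·0.003000 = 0.2290 kg
  MgO: 17.51·0.3176 + 17.86·0.4793 = 14.12 kg
  PbO: 5.109·0.9773 = 4.993 kg
  ZrO2: 15.33·0.6664 = 10.22 kg
LOI: 15.33·0.001000 + 5.109·0.02270 + 13.05·0.01000 + 17.51·0.04960 + 76.34·0.002000 + 17.86·0.5207 = 10.58 kg
Glass mass = batch − LOI = 145.2 − 10.58 = 134.6 kg (= the summed oxide contributions)
each wt % is 100 × oxide ÷ glass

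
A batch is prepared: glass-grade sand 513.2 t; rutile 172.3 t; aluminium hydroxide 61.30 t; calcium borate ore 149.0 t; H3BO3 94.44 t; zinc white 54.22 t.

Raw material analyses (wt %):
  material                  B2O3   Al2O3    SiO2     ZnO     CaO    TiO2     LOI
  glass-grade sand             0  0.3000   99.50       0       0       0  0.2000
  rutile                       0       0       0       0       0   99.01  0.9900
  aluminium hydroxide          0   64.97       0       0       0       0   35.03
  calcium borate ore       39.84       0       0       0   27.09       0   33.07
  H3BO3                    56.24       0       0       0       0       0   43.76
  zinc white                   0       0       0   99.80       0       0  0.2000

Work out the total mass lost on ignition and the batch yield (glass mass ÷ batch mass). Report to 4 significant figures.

LOI loss = 114.9 t; glass = 929.5 t; yield = 89.00%

All internal work carries exact precision through every step. Mid-chain values are printed rounded off to 4 significant figures between the steps — each reported number is rounded a single time; derived quantities (LOI, the totals, the yield, six oxide percentages, glass mass) are computed in full float precision using the weight values per 929.5 t of glass, as given in problem or answer.
LOI of each material in turn:
  glass-grade sand: 513.2 × 0.002000 = 1.026 t
  rutile: 172.3 × 0.009900 = 1.706 t
  aluminium hydroxide: 61.30 × 0.3503 = 21.47 t
  calcium borate ore: 149.0 × 0.3307 = 49.27 t
  H3BO3: 94.44 × 0.4376 = 41.33 t
  zinc white: 54.22 × 0.002000 = 0.1084 t
Total LOI = 114.9 t
Glass = batch − LOI = 1044 − 114.9 = 929.5 t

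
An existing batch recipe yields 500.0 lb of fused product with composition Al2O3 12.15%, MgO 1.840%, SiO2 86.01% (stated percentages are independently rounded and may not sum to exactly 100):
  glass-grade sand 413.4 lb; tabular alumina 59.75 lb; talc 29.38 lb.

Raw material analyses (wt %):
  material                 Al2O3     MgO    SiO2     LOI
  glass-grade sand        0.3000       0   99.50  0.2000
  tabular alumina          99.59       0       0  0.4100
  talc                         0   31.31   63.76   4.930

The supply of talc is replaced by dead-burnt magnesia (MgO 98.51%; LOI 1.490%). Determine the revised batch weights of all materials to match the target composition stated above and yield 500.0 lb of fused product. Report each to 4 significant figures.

Revised batch per 500.0 lb fused product:
  glass-grade sand: 432.2 lb
  tabular alumina: 59.70 lb
  dead-burnt magnesia: 9.339 lb
Total batch = 501.2 lb; LOI loss = 1.248 lb

Mid-chain values appear rounded to 4 significant figures in the printout — the working math carries full precision at all times — each reported result is rounded only once — all derived quantities (three oxide percentages, yield, ignition loss, the totals, glass mass) are carried from the weighed amounts at 500.0 lb of glass at full precision as written in either problem or answer.
Target oxide masses per 500.0 lb fused product:
  Al2O3: 12.15% × 500.0 = 60.75 lb
  MgO: 1.840% × 500.0 = 9.200 lb
  SiO2: 86.01% × 500.0 = 430.0 lb
Mass-balance tally per oxide per the reported batch figures, relative to the basis at hand (sum by sum, the targets are met once rounding is allowed for):
  Al2O3: 432.2·0.003000 + 59.70·0.9959 = 60.75 lb (target 60.75 lb)
  MgO: 9.339·0.9851 = 9.200 lb (target 9.200 lb)
  SiO2: 432.2·0.9950 = 430.0 lb (target 430.0 lb)
Glass-mass closure: the batch minus its LOI: 500.0 lb (per-oxide target masses sum to 500.0 lb; basis as stated: 500.0 lb — any gap is answer rounding).
Summing the batch: Σ batch = 501.2 lb; ignition loss, Σ(batch × LOI) = 1.248 lb; glass ÷ batch gives a yield of 99.75%.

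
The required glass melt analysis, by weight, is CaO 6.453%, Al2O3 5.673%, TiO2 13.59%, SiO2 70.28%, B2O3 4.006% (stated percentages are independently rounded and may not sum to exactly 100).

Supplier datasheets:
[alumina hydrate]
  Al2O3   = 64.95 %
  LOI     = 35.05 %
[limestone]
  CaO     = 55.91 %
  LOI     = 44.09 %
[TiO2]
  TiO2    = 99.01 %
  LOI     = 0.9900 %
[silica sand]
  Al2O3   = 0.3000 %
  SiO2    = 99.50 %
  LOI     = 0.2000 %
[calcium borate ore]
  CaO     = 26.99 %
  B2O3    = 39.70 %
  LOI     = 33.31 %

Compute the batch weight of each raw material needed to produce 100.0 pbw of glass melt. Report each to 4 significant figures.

Every computation maintains exact precision throughout — working values are displayed, rounded to four significant digits, within the worked lines; every reported result is rounded once only — the derived quantities are carried in full precision (net glass mass, ignition loss, five oxide percentages, yield, totals) using the weight values on 100.0 pbw of glass, as given in either problem or answer.
Per-oxide target masses for 100.0 pbw glass melt:
  CaO: 6.453% × 100.0 = 6.453 pbw
  Al2O3: 5.673% × 100.0 = 5.673 pbw
  TiO2: 13.59% × 100.0 = 13.59 pbw
  SiO2: 70.28% × 100.0 = 70.28 pbw
  B2O3: 4.006% × 100.0 = 4.006 pbw
Balance tally, oxide-wise, given the weights on record, on the stated basis (each sum matches its target mass modulo rounding of the values):
  CaO: 6.671·0.5591 + 10.09·0.2699 = 6.453 pbw (target 6.453 pbw)
  Al2O3: 8.408·0.6495 + 70.63·0.003000 = 5.673 pbw (target 5.673 pbw)
  TiO2: 13.73·0.9901 = 13.59 pbw (target 13.59 pbw)
  SiO2: 70.63·0.9950 = 70.28 pbw (target 70.28 pbw)
  B2O3: 10.09·0.3970 = 4.006 pbw (target 4.006 pbw)
Glass mass check: total charge less LOI = 100.0 pbw (summing oxide targets gives 100.0 pbw; basis as stated: 100.0 pbw — rounding explains the deltas).
Total batch = Σ batch = 109.5 pbw; LOI loss = Σ batch·LOI = 9.526 pbw; yield = glass ÷ total batch = 91.30%.

Batch per 100.0 pbw glass melt:
  alumina hydrate: 8.408 pbw
  limestone: 6.671 pbw
  TiO2: 13.73 pbw
  silica sand: 70.63 pbw
  calcium borate ore: 10.09 pbw
Total batch = 109.5 pbw; LOI loss = 9.526 pbw; yield = 91.30%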